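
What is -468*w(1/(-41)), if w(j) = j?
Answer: 468/41 ≈ 11.415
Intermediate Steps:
-468*w(1/(-41)) = -468/(-41) = -468*(-1/41) = 468/41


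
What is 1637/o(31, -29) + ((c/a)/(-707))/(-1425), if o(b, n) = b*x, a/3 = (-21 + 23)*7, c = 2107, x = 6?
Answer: 117803279/13385025 ≈ 8.8011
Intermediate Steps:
a = 42 (a = 3*((-21 + 23)*7) = 3*(2*7) = 3*14 = 42)
o(b, n) = 6*b (o(b, n) = b*6 = 6*b)
1637/o(31, -29) + ((c/a)/(-707))/(-1425) = 1637/((6*31)) + ((2107/42)/(-707))/(-1425) = 1637/186 + ((2107*(1/42))*(-1/707))*(-1/1425) = 1637*(1/186) + ((301/6)*(-1/707))*(-1/1425) = 1637/186 - 43/606*(-1/1425) = 1637/186 + 43/863550 = 117803279/13385025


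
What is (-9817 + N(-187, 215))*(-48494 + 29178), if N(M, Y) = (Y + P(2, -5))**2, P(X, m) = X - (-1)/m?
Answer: -17956752396/25 ≈ -7.1827e+8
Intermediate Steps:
P(X, m) = X + 1/m
N(M, Y) = (9/5 + Y)**2 (N(M, Y) = (Y + (2 + 1/(-5)))**2 = (Y + (2 - 1/5))**2 = (Y + 9/5)**2 = (9/5 + Y)**2)
(-9817 + N(-187, 215))*(-48494 + 29178) = (-9817 + (9 + 5*215)**2/25)*(-48494 + 29178) = (-9817 + (9 + 1075)**2/25)*(-19316) = (-9817 + (1/25)*1084**2)*(-19316) = (-9817 + (1/25)*1175056)*(-19316) = (-9817 + 1175056/25)*(-19316) = (929631/25)*(-19316) = -17956752396/25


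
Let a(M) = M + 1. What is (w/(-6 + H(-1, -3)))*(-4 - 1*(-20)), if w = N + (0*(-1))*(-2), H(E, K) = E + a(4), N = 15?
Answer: -120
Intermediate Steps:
a(M) = 1 + M
H(E, K) = 5 + E (H(E, K) = E + (1 + 4) = E + 5 = 5 + E)
w = 15 (w = 15 + (0*(-1))*(-2) = 15 + 0*(-2) = 15 + 0 = 15)
(w/(-6 + H(-1, -3)))*(-4 - 1*(-20)) = (15/(-6 + (5 - 1)))*(-4 - 1*(-20)) = (15/(-6 + 4))*(-4 + 20) = (15/(-2))*16 = -1/2*15*16 = -15/2*16 = -120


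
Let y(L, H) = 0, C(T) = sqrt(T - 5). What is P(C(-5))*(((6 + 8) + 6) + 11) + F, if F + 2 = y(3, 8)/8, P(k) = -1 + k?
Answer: -33 + 31*I*sqrt(10) ≈ -33.0 + 98.031*I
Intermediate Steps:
C(T) = sqrt(-5 + T)
F = -2 (F = -2 + 0/8 = -2 + 0*(1/8) = -2 + 0 = -2)
P(C(-5))*(((6 + 8) + 6) + 11) + F = (-1 + sqrt(-5 - 5))*(((6 + 8) + 6) + 11) - 2 = (-1 + sqrt(-10))*((14 + 6) + 11) - 2 = (-1 + I*sqrt(10))*(20 + 11) - 2 = (-1 + I*sqrt(10))*31 - 2 = (-31 + 31*I*sqrt(10)) - 2 = -33 + 31*I*sqrt(10)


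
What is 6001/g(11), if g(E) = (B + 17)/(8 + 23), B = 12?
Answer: 186031/29 ≈ 6414.9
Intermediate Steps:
g(E) = 29/31 (g(E) = (12 + 17)/(8 + 23) = 29/31)
6001/g(11) = 6001/(29/31) = 6001*(31/29) = 186031/29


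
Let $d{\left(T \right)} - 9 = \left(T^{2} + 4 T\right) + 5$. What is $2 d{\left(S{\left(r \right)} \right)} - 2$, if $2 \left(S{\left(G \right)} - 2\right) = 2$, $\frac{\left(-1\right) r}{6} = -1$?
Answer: $68$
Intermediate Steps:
$r = 6$ ($r = \left(-6\right) \left(-1\right) = 6$)
$S{\left(G \right)} = 3$ ($S{\left(G \right)} = 2 + \frac{1}{2} \cdot 2 = 2 + 1 = 3$)
$d{\left(T \right)} = 14 + T^{2} + 4 T$ ($d{\left(T \right)} = 9 + \left(\left(T^{2} + 4 T\right) + 5\right) = 9 + \left(5 + T^{2} + 4 T\right) = 14 + T^{2} + 4 T$)
$2 d{\left(S{\left(r \right)} \right)} - 2 = 2 \left(14 + 3^{2} + 4 \cdot 3\right) - 2 = 2 \left(14 + 9 + 12\right) - 2 = 2 \cdot 35 - 2 = 70 - 2 = 68$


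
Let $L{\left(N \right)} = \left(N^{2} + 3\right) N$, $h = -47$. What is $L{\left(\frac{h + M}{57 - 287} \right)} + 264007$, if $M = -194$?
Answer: $\frac{3212225413221}{12167000} \approx 2.6401 \cdot 10^{5}$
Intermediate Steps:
$L{\left(N \right)} = N \left(3 + N^{2}\right)$ ($L{\left(N \right)} = \left(3 + N^{2}\right) N = N \left(3 + N^{2}\right)$)
$L{\left(\frac{h + M}{57 - 287} \right)} + 264007 = \frac{-47 - 194}{57 - 287} \left(3 + \left(\frac{-47 - 194}{57 - 287}\right)^{2}\right) + 264007 = - \frac{241}{-230} \left(3 + \left(- \frac{241}{-230}\right)^{2}\right) + 264007 = \left(-241\right) \left(- \frac{1}{230}\right) \left(3 + \left(\left(-241\right) \left(- \frac{1}{230}\right)\right)^{2}\right) + 264007 = \frac{241 \left(3 + \left(\frac{241}{230}\right)^{2}\right)}{230} + 264007 = \frac{241 \left(3 + \frac{58081}{52900}\right)}{230} + 264007 = \frac{241}{230} \cdot \frac{216781}{52900} + 264007 = \frac{52244221}{12167000} + 264007 = \frac{3212225413221}{12167000}$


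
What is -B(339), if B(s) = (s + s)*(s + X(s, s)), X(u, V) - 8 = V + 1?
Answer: -465786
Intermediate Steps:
X(u, V) = 9 + V (X(u, V) = 8 + (V + 1) = 8 + (1 + V) = 9 + V)
B(s) = 2*s*(9 + 2*s) (B(s) = (s + s)*(s + (9 + s)) = (2*s)*(9 + 2*s) = 2*s*(9 + 2*s))
-B(339) = -2*339*(9 + 2*339) = -2*339*(9 + 678) = -2*339*687 = -1*465786 = -465786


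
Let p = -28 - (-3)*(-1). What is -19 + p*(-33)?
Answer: 1004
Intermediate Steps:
p = -31 (p = -28 - 1*3 = -28 - 3 = -31)
-19 + p*(-33) = -19 - 31*(-33) = -19 + 1023 = 1004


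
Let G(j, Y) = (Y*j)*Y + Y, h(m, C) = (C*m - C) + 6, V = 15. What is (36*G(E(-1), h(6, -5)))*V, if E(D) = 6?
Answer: 1159380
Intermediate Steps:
h(m, C) = 6 - C + C*m (h(m, C) = (-C + C*m) + 6 = 6 - C + C*m)
G(j, Y) = Y + j*Y² (G(j, Y) = j*Y² + Y = Y + j*Y²)
(36*G(E(-1), h(6, -5)))*V = (36*((6 - 1*(-5) - 5*6)*(1 + (6 - 1*(-5) - 5*6)*6)))*15 = (36*((6 + 5 - 30)*(1 + (6 + 5 - 30)*6)))*15 = (36*(-19*(1 - 19*6)))*15 = (36*(-19*(1 - 114)))*15 = (36*(-19*(-113)))*15 = (36*2147)*15 = 77292*15 = 1159380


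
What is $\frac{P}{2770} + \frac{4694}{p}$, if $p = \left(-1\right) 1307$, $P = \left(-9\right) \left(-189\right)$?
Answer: $- \frac{10779173}{3620390} \approx -2.9774$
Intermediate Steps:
$P = 1701$
$p = -1307$
$\frac{P}{2770} + \frac{4694}{p} = \frac{1701}{2770} + \frac{4694}{-1307} = 1701 \cdot \frac{1}{2770} + 4694 \left(- \frac{1}{1307}\right) = \frac{1701}{2770} - \frac{4694}{1307} = - \frac{10779173}{3620390}$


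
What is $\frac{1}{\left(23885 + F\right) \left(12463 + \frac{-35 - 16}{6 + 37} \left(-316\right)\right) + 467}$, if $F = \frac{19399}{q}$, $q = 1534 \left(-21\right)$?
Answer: $\frac{1385202}{424735301221109} \approx 3.2613 \cdot 10^{-9}$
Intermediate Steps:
$q = -32214$
$F = - \frac{19399}{32214}$ ($F = \frac{19399}{-32214} = 19399 \left(- \frac{1}{32214}\right) = - \frac{19399}{32214} \approx -0.60219$)
$\frac{1}{\left(23885 + F\right) \left(12463 + \frac{-35 - 16}{6 + 37} \left(-316\right)\right) + 467} = \frac{1}{\left(23885 - \frac{19399}{32214}\right) \left(12463 + \frac{-35 - 16}{6 + 37} \left(-316\right)\right) + 467} = \frac{1}{\frac{769411991 \left(12463 + - \frac{51}{43} \left(-316\right)\right)}{32214} + 467} = \frac{1}{\frac{769411991 \left(12463 + \left(-51\right) \frac{1}{43} \left(-316\right)\right)}{32214} + 467} = \frac{1}{\frac{769411991 \left(12463 - - \frac{16116}{43}\right)}{32214} + 467} = \frac{1}{\frac{769411991 \left(12463 + \frac{16116}{43}\right)}{32214} + 467} = \frac{1}{\frac{769411991}{32214} \cdot \frac{552025}{43} + 467} = \frac{1}{\frac{424734654331775}{1385202} + 467} = \frac{1}{\frac{424735301221109}{1385202}} = \frac{1385202}{424735301221109}$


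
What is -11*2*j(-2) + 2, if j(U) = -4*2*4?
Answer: 706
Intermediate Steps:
j(U) = -32 (j(U) = -8*4 = -32)
-11*2*j(-2) + 2 = -11*2*(-32) + 2 = -(-704) + 2 = -11*(-64) + 2 = 704 + 2 = 706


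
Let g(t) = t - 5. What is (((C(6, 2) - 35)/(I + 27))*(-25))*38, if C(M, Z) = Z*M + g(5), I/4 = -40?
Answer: -1150/7 ≈ -164.29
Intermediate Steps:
g(t) = -5 + t
I = -160 (I = 4*(-40) = -160)
C(M, Z) = M*Z (C(M, Z) = Z*M + (-5 + 5) = M*Z + 0 = M*Z)
(((C(6, 2) - 35)/(I + 27))*(-25))*38 = (((6*2 - 35)/(-160 + 27))*(-25))*38 = (((12 - 35)/(-133))*(-25))*38 = (-23*(-1/133)*(-25))*38 = ((23/133)*(-25))*38 = -575/133*38 = -1150/7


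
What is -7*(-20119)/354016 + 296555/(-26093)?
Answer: -101310459411/9237339488 ≈ -10.967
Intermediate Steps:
-7*(-20119)/354016 + 296555/(-26093) = 140833*(1/354016) + 296555*(-1/26093) = 140833/354016 - 296555/26093 = -101310459411/9237339488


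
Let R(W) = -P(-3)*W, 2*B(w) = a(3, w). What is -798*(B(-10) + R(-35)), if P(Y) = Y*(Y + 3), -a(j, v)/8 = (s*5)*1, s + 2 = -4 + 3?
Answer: -47880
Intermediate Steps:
s = -3 (s = -2 + (-4 + 3) = -2 - 1 = -3)
a(j, v) = 120 (a(j, v) = -8*(-3*5) = -(-120) = -8*(-15) = 120)
P(Y) = Y*(3 + Y)
B(w) = 60 (B(w) = (½)*120 = 60)
R(W) = 0 (R(W) = -(-3*(3 - 3))*W = -(-3*0)*W = -0*W = -1*0 = 0)
-798*(B(-10) + R(-35)) = -798*(60 + 0) = -798*60 = -47880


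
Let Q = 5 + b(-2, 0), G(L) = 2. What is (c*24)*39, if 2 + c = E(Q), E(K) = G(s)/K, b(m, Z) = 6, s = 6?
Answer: -18720/11 ≈ -1701.8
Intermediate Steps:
Q = 11 (Q = 5 + 6 = 11)
E(K) = 2/K
c = -20/11 (c = -2 + 2/11 = -20/11 ≈ -1.8182)
(c*24)*39 = -20/11*24*39 = -480/11*39 = -18720/11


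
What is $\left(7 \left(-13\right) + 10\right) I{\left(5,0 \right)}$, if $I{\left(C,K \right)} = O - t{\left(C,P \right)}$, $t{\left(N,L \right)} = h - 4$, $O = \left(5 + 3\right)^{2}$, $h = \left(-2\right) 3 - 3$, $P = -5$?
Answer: $-6237$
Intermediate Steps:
$h = -9$ ($h = -6 - 3 = -9$)
$O = 64$ ($O = 8^{2} = 64$)
$t{\left(N,L \right)} = -13$ ($t{\left(N,L \right)} = -9 - 4 = -13$)
$I{\left(C,K \right)} = 77$ ($I{\left(C,K \right)} = 64 - -13 = 64 + 13 = 77$)
$\left(7 \left(-13\right) + 10\right) I{\left(5,0 \right)} = \left(7 \left(-13\right) + 10\right) 77 = \left(-91 + 10\right) 77 = \left(-81\right) 77 = -6237$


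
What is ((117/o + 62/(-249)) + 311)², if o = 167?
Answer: 167730783992464/1729145889 ≈ 97002.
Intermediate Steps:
((117/o + 62/(-249)) + 311)² = ((117/167 + 62/(-249)) + 311)² = ((117*(1/167) + 62*(-1/249)) + 311)² = ((117/167 - 62/249) + 311)² = (18779/41583 + 311)² = (12951092/41583)² = 167730783992464/1729145889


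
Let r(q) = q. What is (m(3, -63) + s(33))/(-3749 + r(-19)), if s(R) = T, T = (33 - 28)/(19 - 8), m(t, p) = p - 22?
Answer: 155/6908 ≈ 0.022438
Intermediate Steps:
m(t, p) = -22 + p
T = 5/11 ≈ 0.45455
s(R) = 5/11
(m(3, -63) + s(33))/(-3749 + r(-19)) = ((-22 - 63) + 5/11)/(-3749 - 19) = (-85 + 5/11)/(-3768) = -930/11*(-1/3768) = 155/6908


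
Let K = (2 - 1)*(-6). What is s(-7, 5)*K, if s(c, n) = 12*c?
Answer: 504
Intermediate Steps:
K = -6 (K = 1*(-6) = -6)
s(-7, 5)*K = (12*(-7))*(-6) = -84*(-6) = 504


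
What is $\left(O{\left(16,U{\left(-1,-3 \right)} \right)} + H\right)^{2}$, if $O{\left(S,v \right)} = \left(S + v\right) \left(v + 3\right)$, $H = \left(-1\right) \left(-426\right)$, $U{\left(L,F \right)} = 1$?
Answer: $244036$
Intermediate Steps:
$H = 426$
$O{\left(S,v \right)} = \left(3 + v\right) \left(S + v\right)$ ($O{\left(S,v \right)} = \left(S + v\right) \left(3 + v\right) = \left(3 + v\right) \left(S + v\right)$)
$\left(O{\left(16,U{\left(-1,-3 \right)} \right)} + H\right)^{2} = \left(\left(1^{2} + 3 \cdot 16 + 3 \cdot 1 + 16 \cdot 1\right) + 426\right)^{2} = \left(\left(1 + 48 + 3 + 16\right) + 426\right)^{2} = \left(68 + 426\right)^{2} = 494^{2} = 244036$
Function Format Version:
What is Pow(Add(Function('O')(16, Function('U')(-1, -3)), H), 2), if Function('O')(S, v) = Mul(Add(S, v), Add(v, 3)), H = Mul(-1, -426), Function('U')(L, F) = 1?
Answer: 244036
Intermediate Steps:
H = 426
Function('O')(S, v) = Mul(Add(3, v), Add(S, v)) (Function('O')(S, v) = Mul(Add(S, v), Add(3, v)) = Mul(Add(3, v), Add(S, v)))
Pow(Add(Function('O')(16, Function('U')(-1, -3)), H), 2) = Pow(Add(Add(Pow(1, 2), Mul(3, 16), Mul(3, 1), Mul(16, 1)), 426), 2) = Pow(Add(Add(1, 48, 3, 16), 426), 2) = Pow(Add(68, 426), 2) = Pow(494, 2) = 244036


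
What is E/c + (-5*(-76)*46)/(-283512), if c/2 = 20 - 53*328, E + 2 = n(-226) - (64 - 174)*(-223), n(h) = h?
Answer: 133586347/205120932 ≈ 0.65126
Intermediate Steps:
E = -24758 (E = -2 + (-226 - (64 - 174)*(-223)) = -2 + (-226 - (-110)*(-223)) = -2 + (-226 - 1*24530) = -2 + (-226 - 24530) = -2 - 24756 = -24758)
c = -34728 (c = 2*(20 - 53*328) = 2*(20 - 17384) = 2*(-17364) = -34728)
E/c + (-5*(-76)*46)/(-283512) = -24758/(-34728) + (-5*(-76)*46)/(-283512) = -24758*(-1/34728) + (380*46)*(-1/283512) = 12379/17364 + 17480*(-1/283512) = 12379/17364 - 2185/35439 = 133586347/205120932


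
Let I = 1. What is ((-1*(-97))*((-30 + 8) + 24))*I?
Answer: 194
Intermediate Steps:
((-1*(-97))*((-30 + 8) + 24))*I = ((-1*(-97))*((-30 + 8) + 24))*1 = (97*(-22 + 24))*1 = (97*2)*1 = 194*1 = 194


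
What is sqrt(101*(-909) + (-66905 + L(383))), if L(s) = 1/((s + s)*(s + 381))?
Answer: 3*I*sqrt(1509930621615790)/292612 ≈ 398.39*I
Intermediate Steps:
L(s) = 1/(2*s*(381 + s)) (L(s) = 1/((2*s)*(381 + s)) = 1/(2*s*(381 + s)))
sqrt(101*(-909) + (-66905 + L(383))) = sqrt(101*(-909) + (-66905 + (1/2)/(383*(381 + 383)))) = sqrt(-91809 + (-66905 + (1/2)*(1/383)/764)) = sqrt(-91809 + (-66905 + (1/2)*(1/383)*(1/764))) = sqrt(-91809 + (-66905 + 1/585224)) = sqrt(-91809 - 39154411719/585224) = sqrt(-92883241935/585224) = 3*I*sqrt(1509930621615790)/292612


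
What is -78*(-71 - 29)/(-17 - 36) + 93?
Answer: -2871/53 ≈ -54.170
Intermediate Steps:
-78*(-71 - 29)/(-17 - 36) + 93 = -(-7800)/(-53) + 93 = -(-7800)*(-1)/53 + 93 = -78*100/53 + 93 = -7800/53 + 93 = -2871/53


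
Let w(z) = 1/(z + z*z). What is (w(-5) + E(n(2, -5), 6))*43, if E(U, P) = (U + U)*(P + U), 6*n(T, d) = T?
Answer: 33067/180 ≈ 183.71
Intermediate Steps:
n(T, d) = T/6
E(U, P) = 2*U*(P + U) (E(U, P) = (2*U)*(P + U) = 2*U*(P + U))
w(z) = 1/(z + z²)
(w(-5) + E(n(2, -5), 6))*43 = (1/((-5)*(1 - 5)) + 2*((⅙)*2)*(6 + (⅙)*2))*43 = (-⅕/(-4) + 2*(⅓)*(6 + ⅓))*43 = (-⅕*(-¼) + 2*(⅓)*(19/3))*43 = (1/20 + 38/9)*43 = (769/180)*43 = 33067/180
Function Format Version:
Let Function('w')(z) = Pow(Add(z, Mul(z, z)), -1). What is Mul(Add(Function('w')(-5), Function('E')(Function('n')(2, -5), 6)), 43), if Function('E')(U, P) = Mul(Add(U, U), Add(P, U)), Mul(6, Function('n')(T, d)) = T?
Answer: Rational(33067, 180) ≈ 183.71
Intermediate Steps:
Function('n')(T, d) = Mul(Rational(1, 6), T)
Function('E')(U, P) = Mul(2, U, Add(P, U)) (Function('E')(U, P) = Mul(Mul(2, U), Add(P, U)) = Mul(2, U, Add(P, U)))
Function('w')(z) = Pow(Add(z, Pow(z, 2)), -1)
Mul(Add(Function('w')(-5), Function('E')(Function('n')(2, -5), 6)), 43) = Mul(Add(Mul(Pow(-5, -1), Pow(Add(1, -5), -1)), Mul(2, Mul(Rational(1, 6), 2), Add(6, Mul(Rational(1, 6), 2)))), 43) = Mul(Add(Mul(Rational(-1, 5), Pow(-4, -1)), Mul(2, Rational(1, 3), Add(6, Rational(1, 3)))), 43) = Mul(Add(Mul(Rational(-1, 5), Rational(-1, 4)), Mul(2, Rational(1, 3), Rational(19, 3))), 43) = Mul(Add(Rational(1, 20), Rational(38, 9)), 43) = Mul(Rational(769, 180), 43) = Rational(33067, 180)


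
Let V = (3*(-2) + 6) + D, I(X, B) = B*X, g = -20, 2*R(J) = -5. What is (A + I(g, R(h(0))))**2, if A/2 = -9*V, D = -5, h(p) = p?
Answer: 19600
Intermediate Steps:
R(J) = -5/2 (R(J) = (1/2)*(-5) = -5/2)
V = -5 (V = (3*(-2) + 6) - 5 = (-6 + 6) - 5 = 0 - 5 = -5)
A = 90 (A = 2*(-9*(-5)) = 2*45 = 90)
(A + I(g, R(h(0))))**2 = (90 - 5/2*(-20))**2 = (90 + 50)**2 = 140**2 = 19600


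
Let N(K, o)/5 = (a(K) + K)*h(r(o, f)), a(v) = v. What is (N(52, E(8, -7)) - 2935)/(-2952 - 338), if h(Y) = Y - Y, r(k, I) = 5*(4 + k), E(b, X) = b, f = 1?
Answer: 587/658 ≈ 0.89210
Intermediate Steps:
r(k, I) = 20 + 5*k
h(Y) = 0
N(K, o) = 0 (N(K, o) = 5*((K + K)*0) = 5*((2*K)*0) = 5*0 = 0)
(N(52, E(8, -7)) - 2935)/(-2952 - 338) = (0 - 2935)/(-2952 - 338) = -2935/(-3290) = -2935*(-1/3290) = 587/658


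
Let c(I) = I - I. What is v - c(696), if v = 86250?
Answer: 86250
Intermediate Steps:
c(I) = 0
v - c(696) = 86250 - 1*0 = 86250 + 0 = 86250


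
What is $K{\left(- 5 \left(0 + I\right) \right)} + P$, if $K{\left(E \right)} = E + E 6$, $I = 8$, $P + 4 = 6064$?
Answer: $5780$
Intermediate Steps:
$P = 6060$ ($P = -4 + 6064 = 6060$)
$K{\left(E \right)} = 7 E$ ($K{\left(E \right)} = E + 6 E = 7 E$)
$K{\left(- 5 \left(0 + I\right) \right)} + P = 7 \left(- 5 \left(0 + 8\right)\right) + 6060 = 7 \left(\left(-5\right) 8\right) + 6060 = 7 \left(-40\right) + 6060 = -280 + 6060 = 5780$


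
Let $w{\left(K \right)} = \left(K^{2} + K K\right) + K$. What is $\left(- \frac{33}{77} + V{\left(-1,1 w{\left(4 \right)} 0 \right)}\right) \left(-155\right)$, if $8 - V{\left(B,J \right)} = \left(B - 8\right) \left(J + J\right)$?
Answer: $- \frac{8215}{7} \approx -1173.6$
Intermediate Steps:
$w{\left(K \right)} = K + 2 K^{2}$ ($w{\left(K \right)} = \left(K^{2} + K^{2}\right) + K = 2 K^{2} + K = K + 2 K^{2}$)
$V{\left(B,J \right)} = 8 - 2 J \left(-8 + B\right)$ ($V{\left(B,J \right)} = 8 - \left(B - 8\right) \left(J + J\right) = 8 - \left(-8 + B\right) 2 J = 8 - 2 J \left(-8 + B\right)$)
$\left(- \frac{33}{77} + V{\left(-1,1 w{\left(4 \right)} 0 \right)}\right) \left(-155\right) = \left(- \frac{33}{77} + \left(8 + 16 \cdot 1 \cdot 4 \left(1 + 2 \cdot 4\right) 0 - - 2 \cdot 1 \cdot 4 \left(1 + 2 \cdot 4\right) 0\right)\right) \left(-155\right) = \left(\left(-33\right) \frac{1}{77} + \left(8 + 16 \cdot 1 \cdot 4 \left(1 + 8\right) 0 - - 2 \cdot 1 \cdot 4 \left(1 + 8\right) 0\right)\right) \left(-155\right) = \left(- \frac{3}{7} + \left(8 + 16 \cdot 1 \cdot 4 \cdot 9 \cdot 0 - - 2 \cdot 1 \cdot 4 \cdot 9 \cdot 0\right)\right) \left(-155\right) = \left(- \frac{3}{7} + \left(8 + 16 \cdot 1 \cdot 36 \cdot 0 - - 2 \cdot 1 \cdot 36 \cdot 0\right)\right) \left(-155\right) = \left(- \frac{3}{7} + \left(8 + 16 \cdot 36 \cdot 0 - - 2 \cdot 36 \cdot 0\right)\right) \left(-155\right) = \left(- \frac{3}{7} + \left(8 + 16 \cdot 0 - \left(-2\right) 0\right)\right) \left(-155\right) = \left(- \frac{3}{7} + \left(8 + 0 + 0\right)\right) \left(-155\right) = \left(- \frac{3}{7} + 8\right) \left(-155\right) = \frac{53}{7} \left(-155\right) = - \frac{8215}{7}$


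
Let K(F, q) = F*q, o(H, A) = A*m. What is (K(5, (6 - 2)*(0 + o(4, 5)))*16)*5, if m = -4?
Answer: -32000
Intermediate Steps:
o(H, A) = -4*A (o(H, A) = A*(-4) = -4*A)
(K(5, (6 - 2)*(0 + o(4, 5)))*16)*5 = ((5*((6 - 2)*(0 - 4*5)))*16)*5 = ((5*(4*(0 - 20)))*16)*5 = ((5*(4*(-20)))*16)*5 = ((5*(-80))*16)*5 = -400*16*5 = -6400*5 = -32000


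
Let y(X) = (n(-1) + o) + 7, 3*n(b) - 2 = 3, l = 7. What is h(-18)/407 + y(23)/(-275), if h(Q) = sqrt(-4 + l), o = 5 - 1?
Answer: -38/825 + sqrt(3)/407 ≈ -0.041805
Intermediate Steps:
n(b) = 5/3 (n(b) = 2/3 + (1/3)*3 = 2/3 + 1 = 5/3)
o = 4
h(Q) = sqrt(3) (h(Q) = sqrt(-4 + 7) = sqrt(3))
y(X) = 38/3 (y(X) = (5/3 + 4) + 7 = 17/3 + 7 = 38/3)
h(-18)/407 + y(23)/(-275) = sqrt(3)/407 + (38/3)/(-275) = sqrt(3)*(1/407) + (38/3)*(-1/275) = sqrt(3)/407 - 38/825 = -38/825 + sqrt(3)/407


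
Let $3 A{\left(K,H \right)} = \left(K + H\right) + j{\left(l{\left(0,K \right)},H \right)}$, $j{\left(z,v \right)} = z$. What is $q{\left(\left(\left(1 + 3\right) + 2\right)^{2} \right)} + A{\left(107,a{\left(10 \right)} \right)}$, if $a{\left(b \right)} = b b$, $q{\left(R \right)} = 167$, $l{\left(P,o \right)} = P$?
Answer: $236$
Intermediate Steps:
$a{\left(b \right)} = b^{2}$
$A{\left(K,H \right)} = \frac{H}{3} + \frac{K}{3}$ ($A{\left(K,H \right)} = \frac{\left(K + H\right) + 0}{3} = \frac{\left(H + K\right) + 0}{3} = \frac{H + K}{3} = \frac{H}{3} + \frac{K}{3}$)
$q{\left(\left(\left(1 + 3\right) + 2\right)^{2} \right)} + A{\left(107,a{\left(10 \right)} \right)} = 167 + \left(\frac{10^{2}}{3} + \frac{1}{3} \cdot 107\right) = 167 + \left(\frac{1}{3} \cdot 100 + \frac{107}{3}\right) = 167 + \left(\frac{100}{3} + \frac{107}{3}\right) = 167 + 69 = 236$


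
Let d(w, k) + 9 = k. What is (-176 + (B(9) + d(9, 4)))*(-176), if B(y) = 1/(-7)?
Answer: 223168/7 ≈ 31881.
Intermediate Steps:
d(w, k) = -9 + k
B(y) = -1/7
(-176 + (B(9) + d(9, 4)))*(-176) = (-176 + (-1/7 + (-9 + 4)))*(-176) = (-176 + (-1/7 - 5))*(-176) = (-176 - 36/7)*(-176) = -1268/7*(-176) = 223168/7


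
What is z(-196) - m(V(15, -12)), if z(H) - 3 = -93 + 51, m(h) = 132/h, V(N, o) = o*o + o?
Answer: -40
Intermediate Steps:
V(N, o) = o + o² (V(N, o) = o² + o = o + o²)
z(H) = -39 (z(H) = 3 + (-93 + 51) = 3 - 42 = -39)
z(-196) - m(V(15, -12)) = -39 - 132/((-12*(1 - 12))) = -39 - 132/((-12*(-11))) = -39 - 132/132 = -39 - 1*1 = -39 - 1 = -40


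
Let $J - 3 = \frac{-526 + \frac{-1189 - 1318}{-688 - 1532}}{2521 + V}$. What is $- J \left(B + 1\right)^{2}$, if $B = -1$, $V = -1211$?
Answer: $0$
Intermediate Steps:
$J = \frac{7559387}{2908200}$ ($J = 3 + \frac{-526 + \frac{-1189 - 1318}{-688 - 1532}}{2521 - 1211} = 3 + \frac{-526 - \frac{2507}{-2220}}{1310} = 3 + \left(-526 - - \frac{2507}{2220}\right) \frac{1}{1310} = 3 + \left(-526 + \frac{2507}{2220}\right) \frac{1}{1310} = 3 - \frac{1165213}{2908200} = \frac{7559387}{2908200} \approx 2.5993$)
$- J \left(B + 1\right)^{2} = \left(-1\right) \frac{7559387}{2908200} \left(-1 + 1\right)^{2} = - \frac{7559387 \cdot 0^{2}}{2908200} = \left(- \frac{7559387}{2908200}\right) 0 = 0$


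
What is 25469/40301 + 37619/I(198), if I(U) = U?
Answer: 1521126181/7979598 ≈ 190.63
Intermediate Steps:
25469/40301 + 37619/I(198) = 25469/40301 + 37619/198 = 1521126181/7979598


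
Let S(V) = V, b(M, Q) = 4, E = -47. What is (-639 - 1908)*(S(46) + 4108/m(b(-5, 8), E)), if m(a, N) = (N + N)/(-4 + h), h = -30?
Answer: -183378906/47 ≈ -3.9017e+6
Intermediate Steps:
m(a, N) = -N/17 (m(a, N) = (N + N)/(-4 - 30) = (2*N)/(-34) = (2*N)*(-1/34) = -N/17)
(-639 - 1908)*(S(46) + 4108/m(b(-5, 8), E)) = (-639 - 1908)*(46 + 4108/((-1/17*(-47)))) = -2547*(46 + 4108/(47/17)) = -2547*(46 + 4108*(17/47)) = -2547*(46 + 69836/47) = -2547*71998/47 = -183378906/47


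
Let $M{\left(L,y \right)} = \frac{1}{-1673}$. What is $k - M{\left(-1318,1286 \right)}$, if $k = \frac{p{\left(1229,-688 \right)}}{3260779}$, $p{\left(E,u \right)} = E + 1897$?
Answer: $\frac{8490577}{5455283267} \approx 0.0015564$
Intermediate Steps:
$p{\left(E,u \right)} = 1897 + E$
$M{\left(L,y \right)} = - \frac{1}{1673}$
$k = \frac{3126}{3260779}$ ($k = \frac{1897 + 1229}{3260779} = 3126 \cdot \frac{1}{3260779} = \frac{3126}{3260779} \approx 0.00095867$)
$k - M{\left(-1318,1286 \right)} = \frac{3126}{3260779} - - \frac{1}{1673} = \frac{3126}{3260779} + \frac{1}{1673} = \frac{8490577}{5455283267}$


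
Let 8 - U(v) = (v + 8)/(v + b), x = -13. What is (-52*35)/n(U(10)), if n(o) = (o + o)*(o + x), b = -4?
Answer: 91/4 ≈ 22.750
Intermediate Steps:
U(v) = 8 - (8 + v)/(-4 + v) (U(v) = 8 - (v + 8)/(v - 4) = 8 - (8 + v)/(-4 + v))
n(o) = 2*o*(-13 + o) (n(o) = (o + o)*(o - 13) = (2*o)*(-13 + o) = 2*o*(-13 + o))
(-52*35)/n(U(10)) = (-52*35)/((2*((-40 + 7*10)/(-4 + 10))*(-13 + (-40 + 7*10)/(-4 + 10)))) = -1820*3/((-40 + 70)*(-13 + (-40 + 70)/6)) = -1820*1/(10*(-13 + (⅙)*30)) = -1820*1/(10*(-13 + 5)) = -1820/(2*5*(-8)) = -1820/(-80) = -1820*(-1/80) = 91/4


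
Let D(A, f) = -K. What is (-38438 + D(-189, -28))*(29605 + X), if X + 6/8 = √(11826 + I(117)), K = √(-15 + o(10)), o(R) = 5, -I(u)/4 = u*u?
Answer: -(38438 + I*√10)*(118417 + 36*I*√530)/4 ≈ -1.1379e+9 - 8.0578e+6*I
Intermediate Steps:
I(u) = -4*u² (I(u) = -4*u*u = -4*u²)
K = I*√10 (K = √(-15 + 5) = √(-10) = I*√10 ≈ 3.1623*I)
D(A, f) = -I*√10
X = -¾ + 9*I*√530 (X = -¾ + √(11826 - 4*117²) = -¾ + √(11826 - 4*13689) = -¾ + √(11826 - 54756) = -¾ + √(-42930) = -¾ + 9*I*√530 ≈ -0.75 + 207.2*I)
(-38438 + D(-189, -28))*(29605 + X) = (-38438 - I*√10)*(29605 + (-¾ + 9*I*√530)) = (-38438 - I*√10)*(118417/4 + 9*I*√530)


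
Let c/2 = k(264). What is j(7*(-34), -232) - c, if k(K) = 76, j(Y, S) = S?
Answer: -384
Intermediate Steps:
c = 152 (c = 2*76 = 152)
j(7*(-34), -232) - c = -232 - 1*152 = -232 - 152 = -384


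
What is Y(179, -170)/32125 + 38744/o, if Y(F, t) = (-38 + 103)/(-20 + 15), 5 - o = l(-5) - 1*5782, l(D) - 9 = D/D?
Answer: 1244575899/185586125 ≈ 6.7062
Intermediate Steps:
l(D) = 10 (l(D) = 9 + D/D = 9 + 1 = 10)
o = 5777 (o = 5 - (10 - 1*5782) = 5 - (10 - 5782) = 5 - 1*(-5772) = 5 + 5772 = 5777)
Y(F, t) = -13 (Y(F, t) = 65/(-5) = 65*(-⅕) = -13)
Y(179, -170)/32125 + 38744/o = -13/32125 + 38744/5777 = 1244575899/185586125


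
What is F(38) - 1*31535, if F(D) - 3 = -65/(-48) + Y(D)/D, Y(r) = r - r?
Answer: -1513471/48 ≈ -31531.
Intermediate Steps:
Y(r) = 0
F(D) = 209/48 (F(D) = 3 + (-65/(-48) + 0/D) = 3 + (-65*(-1/48) + 0) = 3 + (65/48 + 0) = 3 + 65/48 = 209/48)
F(38) - 1*31535 = 209/48 - 1*31535 = 209/48 - 31535 = -1513471/48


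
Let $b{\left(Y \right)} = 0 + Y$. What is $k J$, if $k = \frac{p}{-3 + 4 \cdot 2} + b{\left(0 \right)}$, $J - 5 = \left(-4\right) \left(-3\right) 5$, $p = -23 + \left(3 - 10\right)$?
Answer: $-390$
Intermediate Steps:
$p = -30$ ($p = -23 + \left(3 - 10\right) = -23 - 7 = -30$)
$J = 65$ ($J = 5 + \left(-4\right) \left(-3\right) 5 = 5 + 12 \cdot 5 = 5 + 60 = 65$)
$b{\left(Y \right)} = Y$
$k = -6$ ($k = - \frac{30}{-3 + 4 \cdot 2} + 0 = - \frac{30}{-3 + 8} + 0 = - \frac{30}{5} + 0 = \left(-30\right) \frac{1}{5} + 0 = -6 + 0 = -6$)
$k J = \left(-6\right) 65 = -390$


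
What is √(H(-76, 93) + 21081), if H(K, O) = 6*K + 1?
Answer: √20626 ≈ 143.62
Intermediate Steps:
H(K, O) = 1 + 6*K
√(H(-76, 93) + 21081) = √((1 + 6*(-76)) + 21081) = √((1 - 456) + 21081) = √(-455 + 21081) = √20626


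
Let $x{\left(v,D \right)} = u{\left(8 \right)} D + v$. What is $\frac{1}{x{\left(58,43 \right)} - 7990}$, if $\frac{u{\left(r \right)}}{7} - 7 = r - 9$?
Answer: $- \frac{1}{6126} \approx -0.00016324$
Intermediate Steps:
$u{\left(r \right)} = -14 + 7 r$ ($u{\left(r \right)} = 49 + 7 \left(r - 9\right) = 49 + 7 \left(-9 + r\right) = 49 + \left(-63 + 7 r\right) = -14 + 7 r$)
$x{\left(v,D \right)} = v + 42 D$ ($x{\left(v,D \right)} = \left(-14 + 7 \cdot 8\right) D + v = \left(-14 + 56\right) D + v = 42 D + v = v + 42 D$)
$\frac{1}{x{\left(58,43 \right)} - 7990} = \frac{1}{\left(58 + 42 \cdot 43\right) - 7990} = \frac{1}{\left(58 + 1806\right) - 7990} = \frac{1}{1864 - 7990} = \frac{1}{-6126} = - \frac{1}{6126}$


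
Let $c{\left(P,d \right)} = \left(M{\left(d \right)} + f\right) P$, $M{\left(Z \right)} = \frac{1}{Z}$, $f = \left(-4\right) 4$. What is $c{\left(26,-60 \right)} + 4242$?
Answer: $\frac{114767}{30} \approx 3825.6$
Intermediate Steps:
$f = -16$
$c{\left(P,d \right)} = P \left(-16 + \frac{1}{d}\right)$ ($c{\left(P,d \right)} = \left(\frac{1}{d} - 16\right) P = \left(-16 + \frac{1}{d}\right) P = P \left(-16 + \frac{1}{d}\right)$)
$c{\left(26,-60 \right)} + 4242 = \left(\left(-16\right) 26 + \frac{26}{-60}\right) + 4242 = \left(-416 + 26 \left(- \frac{1}{60}\right)\right) + 4242 = \left(-416 - \frac{13}{30}\right) + 4242 = - \frac{12493}{30} + 4242 = \frac{114767}{30}$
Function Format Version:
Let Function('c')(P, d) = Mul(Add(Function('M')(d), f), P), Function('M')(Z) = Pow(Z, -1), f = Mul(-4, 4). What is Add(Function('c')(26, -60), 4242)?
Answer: Rational(114767, 30) ≈ 3825.6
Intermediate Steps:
f = -16
Function('c')(P, d) = Mul(P, Add(-16, Pow(d, -1))) (Function('c')(P, d) = Mul(Add(Pow(d, -1), -16), P) = Mul(Add(-16, Pow(d, -1)), P) = Mul(P, Add(-16, Pow(d, -1))))
Add(Function('c')(26, -60), 4242) = Add(Add(Mul(-16, 26), Mul(26, Pow(-60, -1))), 4242) = Add(Add(-416, Mul(26, Rational(-1, 60))), 4242) = Add(Add(-416, Rational(-13, 30)), 4242) = Add(Rational(-12493, 30), 4242) = Rational(114767, 30)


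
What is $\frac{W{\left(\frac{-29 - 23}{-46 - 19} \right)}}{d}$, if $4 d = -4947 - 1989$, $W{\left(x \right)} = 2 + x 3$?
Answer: $- \frac{11}{4335} \approx -0.0025375$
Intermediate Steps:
$W{\left(x \right)} = 2 + 3 x$
$d = -1734$ ($d = \frac{-4947 - 1989}{4} = \frac{1}{4} \left(-6936\right) = -1734$)
$\frac{W{\left(\frac{-29 - 23}{-46 - 19} \right)}}{d} = \frac{2 + 3 \frac{-29 - 23}{-46 - 19}}{-1734} = \left(2 + 3 \left(- \frac{52}{-65}\right)\right) \left(- \frac{1}{1734}\right) = \left(2 + 3 \left(\left(-52\right) \left(- \frac{1}{65}\right)\right)\right) \left(- \frac{1}{1734}\right) = \left(2 + 3 \cdot \frac{4}{5}\right) \left(- \frac{1}{1734}\right) = \left(2 + \frac{12}{5}\right) \left(- \frac{1}{1734}\right) = \frac{22}{5} \left(- \frac{1}{1734}\right) = - \frac{11}{4335}$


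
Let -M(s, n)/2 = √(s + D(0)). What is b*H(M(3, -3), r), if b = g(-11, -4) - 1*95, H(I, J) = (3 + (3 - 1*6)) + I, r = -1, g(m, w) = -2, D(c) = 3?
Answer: 194*√6 ≈ 475.20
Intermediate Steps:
M(s, n) = -2*√(3 + s) (M(s, n) = -2*√(s + 3) = -2*√(3 + s))
H(I, J) = I (H(I, J) = (3 + (3 - 6)) + I = (3 - 3) + I = 0 + I = I)
b = -97 (b = -2 - 1*95 = -2 - 95 = -97)
b*H(M(3, -3), r) = -(-194)*√(3 + 3) = -(-194)*√6 = 194*√6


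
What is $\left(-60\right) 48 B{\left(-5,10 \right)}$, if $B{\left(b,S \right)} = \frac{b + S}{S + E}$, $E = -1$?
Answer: $-1600$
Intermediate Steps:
$B{\left(b,S \right)} = \frac{S + b}{-1 + S}$ ($B{\left(b,S \right)} = \frac{b + S}{S - 1} = \frac{S + b}{-1 + S}$)
$\left(-60\right) 48 B{\left(-5,10 \right)} = \left(-60\right) 48 \frac{10 - 5}{-1 + 10} = - 2880 \cdot \frac{1}{9} \cdot 5 = \left(-2880\right) \frac{5}{9} = -1600$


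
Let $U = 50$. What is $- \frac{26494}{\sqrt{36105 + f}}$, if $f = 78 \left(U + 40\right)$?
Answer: $- \frac{26494 \sqrt{69}}{1725} \approx -127.58$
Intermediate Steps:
$f = 7020$ ($f = 78 \left(50 + 40\right) = 78 \cdot 90 = 7020$)
$- \frac{26494}{\sqrt{36105 + f}} = - \frac{26494}{\sqrt{36105 + 7020}} = - \frac{26494}{\sqrt{43125}} = - \frac{26494}{25 \sqrt{69}} = - 26494 \frac{\sqrt{69}}{1725} = - \frac{26494 \sqrt{69}}{1725}$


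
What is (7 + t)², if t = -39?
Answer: 1024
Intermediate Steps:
(7 + t)² = (7 - 39)² = (-32)² = 1024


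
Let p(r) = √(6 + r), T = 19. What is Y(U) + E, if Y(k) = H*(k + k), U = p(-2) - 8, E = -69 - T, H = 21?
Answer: -340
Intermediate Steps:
E = -88 (E = -69 - 1*19 = -69 - 19 = -88)
U = -6 (U = √(6 - 2) - 8 = √4 - 8 = 2 - 8 = -6)
Y(k) = 42*k (Y(k) = 21*(k + k) = 21*(2*k) = 42*k)
Y(U) + E = 42*(-6) - 88 = -252 - 88 = -340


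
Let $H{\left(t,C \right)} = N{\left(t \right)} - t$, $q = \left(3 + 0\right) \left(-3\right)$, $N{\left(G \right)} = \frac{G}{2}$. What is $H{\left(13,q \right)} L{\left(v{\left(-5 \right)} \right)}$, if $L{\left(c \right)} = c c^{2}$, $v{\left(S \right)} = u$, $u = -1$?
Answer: $\frac{13}{2} \approx 6.5$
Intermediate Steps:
$v{\left(S \right)} = -1$
$N{\left(G \right)} = \frac{G}{2}$ ($N{\left(G \right)} = G \frac{1}{2} = \frac{G}{2}$)
$q = -9$ ($q = 3 \left(-3\right) = -9$)
$L{\left(c \right)} = c^{3}$
$H{\left(t,C \right)} = - \frac{t}{2}$ ($H{\left(t,C \right)} = \frac{t}{2} - t = - \frac{t}{2}$)
$H{\left(13,q \right)} L{\left(v{\left(-5 \right)} \right)} = \left(- \frac{1}{2}\right) 13 \left(-1\right)^{3} = \left(- \frac{13}{2}\right) \left(-1\right) = \frac{13}{2}$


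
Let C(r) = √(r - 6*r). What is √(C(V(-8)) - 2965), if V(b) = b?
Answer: √(-2965 + 2*√10) ≈ 54.394*I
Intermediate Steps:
C(r) = √5*√(-r) (C(r) = √(-5*r) = √5*√(-r))
√(C(V(-8)) - 2965) = √(√5*√(-1*(-8)) - 2965) = √(√5*√8 - 2965) = √(√5*(2*√2) - 2965) = √(2*√10 - 2965) = √(-2965 + 2*√10)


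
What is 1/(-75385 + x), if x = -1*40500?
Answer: -1/115885 ≈ -8.6292e-6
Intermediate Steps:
x = -40500
1/(-75385 + x) = 1/(-75385 - 40500) = 1/(-115885) = -1/115885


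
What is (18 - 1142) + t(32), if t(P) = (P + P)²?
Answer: 2972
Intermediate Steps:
t(P) = 4*P² (t(P) = (2*P)² = 4*P²)
(18 - 1142) + t(32) = (18 - 1142) + 4*32² = -1124 + 4*1024 = -1124 + 4096 = 2972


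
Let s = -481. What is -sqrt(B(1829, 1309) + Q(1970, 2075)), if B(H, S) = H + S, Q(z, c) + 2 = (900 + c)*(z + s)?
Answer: -29*sqrt(5271) ≈ -2105.4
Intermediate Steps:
Q(z, c) = -2 + (-481 + z)*(900 + c) (Q(z, c) = -2 + (900 + c)*(z - 481) = -2 + (900 + c)*(-481 + z) = -2 + (-481 + z)*(900 + c))
-sqrt(B(1829, 1309) + Q(1970, 2075)) = -sqrt((1829 + 1309) + (-432902 - 481*2075 + 900*1970 + 2075*1970)) = -sqrt(3138 + (-432902 - 998075 + 1773000 + 4087750)) = -sqrt(3138 + 4429773) = -sqrt(4432911) = -29*sqrt(5271)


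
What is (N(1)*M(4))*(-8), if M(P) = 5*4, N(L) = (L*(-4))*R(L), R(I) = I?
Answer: 640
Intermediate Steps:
N(L) = -4*L² (N(L) = (L*(-4))*L = (-4*L)*L = -4*L²)
M(P) = 20
(N(1)*M(4))*(-8) = (-4*1²*20)*(-8) = (-4*1*20)*(-8) = -4*20*(-8) = -80*(-8) = 640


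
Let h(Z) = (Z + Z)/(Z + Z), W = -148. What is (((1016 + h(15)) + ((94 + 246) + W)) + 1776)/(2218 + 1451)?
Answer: 995/1223 ≈ 0.81357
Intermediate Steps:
h(Z) = 1 (h(Z) = (2*Z)/((2*Z)) = (2*Z)*(1/(2*Z)) = 1)
(((1016 + h(15)) + ((94 + 246) + W)) + 1776)/(2218 + 1451) = (((1016 + 1) + ((94 + 246) - 148)) + 1776)/(2218 + 1451) = ((1017 + (340 - 148)) + 1776)/3669 = ((1017 + 192) + 1776)*(1/3669) = (1209 + 1776)*(1/3669) = 2985*(1/3669) = 995/1223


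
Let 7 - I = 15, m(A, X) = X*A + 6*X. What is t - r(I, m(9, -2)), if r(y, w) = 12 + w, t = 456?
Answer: 474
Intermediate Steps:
m(A, X) = 6*X + A*X (m(A, X) = A*X + 6*X = 6*X + A*X)
I = -8 (I = 7 - 1*15 = 7 - 15 = -8)
t - r(I, m(9, -2)) = 456 - (12 - 2*(6 + 9)) = 456 - (12 - 2*15) = 456 - (12 - 30) = 456 - 1*(-18) = 456 + 18 = 474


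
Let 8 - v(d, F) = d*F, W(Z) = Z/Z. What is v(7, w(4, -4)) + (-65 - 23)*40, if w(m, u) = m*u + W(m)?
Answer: -3407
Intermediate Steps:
W(Z) = 1
w(m, u) = 1 + m*u (w(m, u) = m*u + 1 = 1 + m*u)
v(d, F) = 8 - F*d (v(d, F) = 8 - d*F = 8 - F*d)
v(7, w(4, -4)) + (-65 - 23)*40 = (8 - 1*(1 + 4*(-4))*7) + (-65 - 23)*40 = (8 - 1*(1 - 16)*7) - 88*40 = (8 - 1*(-15)*7) - 3520 = (8 + 105) - 3520 = 113 - 3520 = -3407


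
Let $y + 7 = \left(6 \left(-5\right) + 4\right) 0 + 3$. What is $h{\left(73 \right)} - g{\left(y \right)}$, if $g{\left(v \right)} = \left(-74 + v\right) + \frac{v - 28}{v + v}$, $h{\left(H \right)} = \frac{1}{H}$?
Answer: $\frac{5403}{73} \approx 74.014$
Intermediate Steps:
$y = -4$ ($y = -7 + \left(\left(6 \left(-5\right) + 4\right) 0 + 3\right) = -7 + \left(\left(-30 + 4\right) 0 + 3\right) = -7 + \left(\left(-26\right) 0 + 3\right) = -7 + \left(0 + 3\right) = -7 + 3 = -4$)
$g{\left(v \right)} = -74 + v + \frac{-28 + v}{2 v}$ ($g{\left(v \right)} = \left(-74 + v\right) + \frac{-28 + v}{2 v} = -74 + v + \frac{-28 + v}{2 v}$)
$h{\left(73 \right)} - g{\left(y \right)} = \frac{1}{73} - \left(- \frac{147}{2} - 4 - \frac{14}{-4}\right) = \frac{1}{73} - \left(- \frac{147}{2} - 4 - - \frac{7}{2}\right) = \frac{1}{73} - \left(- \frac{147}{2} - 4 + \frac{7}{2}\right) = \frac{1}{73} - -74 = \frac{1}{73} + 74 = \frac{5403}{73}$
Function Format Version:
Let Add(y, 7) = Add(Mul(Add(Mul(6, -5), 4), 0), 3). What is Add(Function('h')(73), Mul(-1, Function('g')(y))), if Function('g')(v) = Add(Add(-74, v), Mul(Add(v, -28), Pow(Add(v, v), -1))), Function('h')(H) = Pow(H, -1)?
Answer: Rational(5403, 73) ≈ 74.014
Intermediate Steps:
y = -4 (y = Add(-7, Add(Mul(Add(Mul(6, -5), 4), 0), 3)) = Add(-7, Add(Mul(Add(-30, 4), 0), 3)) = Add(-7, Add(Mul(-26, 0), 3)) = Add(-7, Add(0, 3)) = Add(-7, 3) = -4)
Function('g')(v) = Add(-74, v, Mul(Rational(1, 2), Pow(v, -1), Add(-28, v))) (Function('g')(v) = Add(Add(-74, v), Mul(Add(-28, v), Pow(Mul(2, v), -1))) = Add(Add(-74, v), Mul(Add(-28, v), Mul(Rational(1, 2), Pow(v, -1)))) = Add(Add(-74, v), Mul(Rational(1, 2), Pow(v, -1), Add(-28, v))) = Add(-74, v, Mul(Rational(1, 2), Pow(v, -1), Add(-28, v))))
Add(Function('h')(73), Mul(-1, Function('g')(y))) = Add(Pow(73, -1), Mul(-1, Add(Rational(-147, 2), -4, Mul(-14, Pow(-4, -1))))) = Add(Rational(1, 73), Mul(-1, Add(Rational(-147, 2), -4, Mul(-14, Rational(-1, 4))))) = Add(Rational(1, 73), Mul(-1, Add(Rational(-147, 2), -4, Rational(7, 2)))) = Add(Rational(1, 73), Mul(-1, -74)) = Add(Rational(1, 73), 74) = Rational(5403, 73)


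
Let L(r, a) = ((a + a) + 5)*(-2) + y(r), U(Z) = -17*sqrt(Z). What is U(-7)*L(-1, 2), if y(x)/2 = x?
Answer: 340*I*sqrt(7) ≈ 899.56*I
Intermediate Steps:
y(x) = 2*x
L(r, a) = -10 - 4*a + 2*r (L(r, a) = ((a + a) + 5)*(-2) + 2*r = (2*a + 5)*(-2) + 2*r = (5 + 2*a)*(-2) + 2*r = (-10 - 4*a) + 2*r = -10 - 4*a + 2*r)
U(-7)*L(-1, 2) = (-17*I*sqrt(7))*(-10 - 4*2 + 2*(-1)) = (-17*I*sqrt(7))*(-10 - 8 - 2) = -17*I*sqrt(7)*(-20) = 340*I*sqrt(7)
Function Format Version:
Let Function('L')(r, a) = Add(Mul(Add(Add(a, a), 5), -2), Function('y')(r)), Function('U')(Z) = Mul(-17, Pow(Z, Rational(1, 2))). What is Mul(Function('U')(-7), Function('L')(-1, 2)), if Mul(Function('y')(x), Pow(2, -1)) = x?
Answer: Mul(340, I, Pow(7, Rational(1, 2))) ≈ Mul(899.56, I)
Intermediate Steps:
Function('y')(x) = Mul(2, x)
Function('L')(r, a) = Add(-10, Mul(-4, a), Mul(2, r)) (Function('L')(r, a) = Add(Mul(Add(Add(a, a), 5), -2), Mul(2, r)) = Add(Mul(Add(Mul(2, a), 5), -2), Mul(2, r)) = Add(Mul(Add(5, Mul(2, a)), -2), Mul(2, r)) = Add(Add(-10, Mul(-4, a)), Mul(2, r)) = Add(-10, Mul(-4, a), Mul(2, r)))
Mul(Function('U')(-7), Function('L')(-1, 2)) = Mul(Mul(-17, Pow(-7, Rational(1, 2))), Add(-10, Mul(-4, 2), Mul(2, -1))) = Mul(Mul(-17, Mul(I, Pow(7, Rational(1, 2)))), Add(-10, -8, -2)) = Mul(Mul(-17, I, Pow(7, Rational(1, 2))), -20) = Mul(340, I, Pow(7, Rational(1, 2)))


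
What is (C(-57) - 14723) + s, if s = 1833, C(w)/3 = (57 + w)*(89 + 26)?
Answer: -12890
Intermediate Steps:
C(w) = 19665 + 345*w (C(w) = 3*((57 + w)*(89 + 26)) = 3*((57 + w)*115) = 3*(6555 + 115*w) = 19665 + 345*w)
(C(-57) - 14723) + s = ((19665 + 345*(-57)) - 14723) + 1833 = ((19665 - 19665) - 14723) + 1833 = (0 - 14723) + 1833 = -14723 + 1833 = -12890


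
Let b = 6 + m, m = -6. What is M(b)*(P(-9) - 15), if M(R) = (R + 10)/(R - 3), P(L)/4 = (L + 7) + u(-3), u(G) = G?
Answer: 350/3 ≈ 116.67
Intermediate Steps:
P(L) = 16 + 4*L (P(L) = 4*((L + 7) - 3) = 4*((7 + L) - 3) = 4*(4 + L) = 16 + 4*L)
b = 0 (b = 6 - 6 = 0)
M(R) = (10 + R)/(-3 + R)
M(b)*(P(-9) - 15) = ((10 + 0)/(-3 + 0))*((16 + 4*(-9)) - 15) = (10/(-3))*((16 - 36) - 15) = (-⅓*10)*(-20 - 15) = -10/3*(-35) = 350/3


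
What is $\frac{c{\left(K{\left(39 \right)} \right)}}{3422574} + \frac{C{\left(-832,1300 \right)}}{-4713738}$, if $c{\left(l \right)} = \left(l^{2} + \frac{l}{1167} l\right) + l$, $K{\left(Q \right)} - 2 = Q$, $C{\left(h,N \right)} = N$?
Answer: $\frac{714690350965}{3137891280153534} \approx 0.00022776$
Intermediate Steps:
$K{\left(Q \right)} = 2 + Q$
$c{\left(l \right)} = l + \frac{1168 l^{2}}{1167}$ ($c{\left(l \right)} = \left(l^{2} + l \frac{1}{1167} l\right) + l = \left(l^{2} + \frac{l}{1167} l\right) + l = \left(l^{2} + \frac{l^{2}}{1167}\right) + l = \frac{1168 l^{2}}{1167} + l = l + \frac{1168 l^{2}}{1167}$)
$\frac{c{\left(K{\left(39 \right)} \right)}}{3422574} + \frac{C{\left(-832,1300 \right)}}{-4713738} = \frac{\frac{1}{1167} \left(2 + 39\right) \left(1167 + 1168 \left(2 + 39\right)\right)}{3422574} + \frac{1300}{-4713738} = \frac{1}{1167} \cdot 41 \left(1167 + 1168 \cdot 41\right) \frac{1}{3422574} + 1300 \left(- \frac{1}{4713738}\right) = \frac{1}{1167} \cdot 41 \left(1167 + 47888\right) \frac{1}{3422574} - \frac{650}{2356869} = \frac{1}{1167} \cdot 41 \cdot 49055 \cdot \frac{1}{3422574} - \frac{650}{2356869} = \frac{2011255}{1167} \cdot \frac{1}{3422574} - \frac{650}{2356869} = \frac{2011255}{3994143858} - \frac{650}{2356869} = \frac{714690350965}{3137891280153534}$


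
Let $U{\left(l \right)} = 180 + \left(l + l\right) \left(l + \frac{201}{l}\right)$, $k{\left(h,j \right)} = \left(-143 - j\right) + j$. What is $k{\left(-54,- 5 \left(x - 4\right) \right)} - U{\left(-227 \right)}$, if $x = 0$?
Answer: $-103783$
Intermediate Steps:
$k{\left(h,j \right)} = -143$
$U{\left(l \right)} = 180 + 2 l \left(l + \frac{201}{l}\right)$
$k{\left(-54,- 5 \left(x - 4\right) \right)} - U{\left(-227 \right)} = -143 - \left(582 + 2 \left(-227\right)^{2}\right) = -143 - \left(582 + 2 \cdot 51529\right) = -143 - \left(582 + 103058\right) = -143 - 103640 = -103783$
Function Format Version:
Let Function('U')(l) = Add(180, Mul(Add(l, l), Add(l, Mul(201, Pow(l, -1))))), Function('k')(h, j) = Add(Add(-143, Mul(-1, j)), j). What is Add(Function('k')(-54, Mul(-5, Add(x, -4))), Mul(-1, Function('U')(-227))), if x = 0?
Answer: -103783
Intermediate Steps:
Function('k')(h, j) = -143
Function('U')(l) = Add(180, Mul(2, l, Add(l, Mul(201, Pow(l, -1))))) (Function('U')(l) = Add(180, Mul(Mul(2, l), Add(l, Mul(201, Pow(l, -1))))) = Add(180, Mul(2, l, Add(l, Mul(201, Pow(l, -1))))))
Add(Function('k')(-54, Mul(-5, Add(x, -4))), Mul(-1, Function('U')(-227))) = Add(-143, Mul(-1, Add(582, Mul(2, Pow(-227, 2))))) = Add(-143, Mul(-1, Add(582, Mul(2, 51529)))) = Add(-143, Mul(-1, Add(582, 103058))) = Add(-143, Mul(-1, 103640)) = Add(-143, -103640) = -103783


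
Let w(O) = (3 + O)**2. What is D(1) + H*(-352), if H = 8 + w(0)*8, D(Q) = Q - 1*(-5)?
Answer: -28154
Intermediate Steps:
D(Q) = 5 + Q (D(Q) = Q + 5 = 5 + Q)
H = 80 (H = 8 + (3 + 0)**2*8 = 8 + 3**2*8 = 8 + 9*8 = 8 + 72 = 80)
D(1) + H*(-352) = (5 + 1) + 80*(-352) = 6 - 28160 = -28154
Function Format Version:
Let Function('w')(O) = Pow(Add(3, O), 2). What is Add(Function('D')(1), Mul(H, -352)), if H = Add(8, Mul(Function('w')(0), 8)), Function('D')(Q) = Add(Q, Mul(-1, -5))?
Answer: -28154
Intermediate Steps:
Function('D')(Q) = Add(5, Q) (Function('D')(Q) = Add(Q, 5) = Add(5, Q))
H = 80 (H = Add(8, Mul(Pow(Add(3, 0), 2), 8)) = Add(8, Mul(Pow(3, 2), 8)) = Add(8, Mul(9, 8)) = Add(8, 72) = 80)
Add(Function('D')(1), Mul(H, -352)) = Add(Add(5, 1), Mul(80, -352)) = Add(6, -28160) = -28154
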